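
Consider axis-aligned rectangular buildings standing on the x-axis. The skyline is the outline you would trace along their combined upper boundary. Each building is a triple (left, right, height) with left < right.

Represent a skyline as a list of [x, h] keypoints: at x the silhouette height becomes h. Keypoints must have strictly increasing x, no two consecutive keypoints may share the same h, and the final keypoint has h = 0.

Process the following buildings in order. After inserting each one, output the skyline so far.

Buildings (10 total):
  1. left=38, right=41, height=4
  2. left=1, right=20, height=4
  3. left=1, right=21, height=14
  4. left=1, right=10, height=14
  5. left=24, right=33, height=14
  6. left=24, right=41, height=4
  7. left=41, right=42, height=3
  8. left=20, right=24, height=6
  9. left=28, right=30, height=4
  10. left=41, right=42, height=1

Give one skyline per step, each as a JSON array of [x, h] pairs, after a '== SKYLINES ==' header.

== SKYLINES ==
[[38,4],[41,0]]
[[1,4],[20,0],[38,4],[41,0]]
[[1,14],[21,0],[38,4],[41,0]]
[[1,14],[21,0],[38,4],[41,0]]
[[1,14],[21,0],[24,14],[33,0],[38,4],[41,0]]
[[1,14],[21,0],[24,14],[33,4],[41,0]]
[[1,14],[21,0],[24,14],[33,4],[41,3],[42,0]]
[[1,14],[21,6],[24,14],[33,4],[41,3],[42,0]]
[[1,14],[21,6],[24,14],[33,4],[41,3],[42,0]]
[[1,14],[21,6],[24,14],[33,4],[41,3],[42,0]]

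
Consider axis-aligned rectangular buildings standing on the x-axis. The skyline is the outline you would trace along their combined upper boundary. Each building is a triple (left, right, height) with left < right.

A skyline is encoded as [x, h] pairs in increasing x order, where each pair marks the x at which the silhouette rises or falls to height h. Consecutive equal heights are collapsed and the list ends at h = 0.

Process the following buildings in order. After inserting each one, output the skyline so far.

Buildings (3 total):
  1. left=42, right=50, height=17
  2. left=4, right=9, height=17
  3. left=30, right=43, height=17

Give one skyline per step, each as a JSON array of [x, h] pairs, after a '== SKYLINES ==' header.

== SKYLINES ==
[[42,17],[50,0]]
[[4,17],[9,0],[42,17],[50,0]]
[[4,17],[9,0],[30,17],[50,0]]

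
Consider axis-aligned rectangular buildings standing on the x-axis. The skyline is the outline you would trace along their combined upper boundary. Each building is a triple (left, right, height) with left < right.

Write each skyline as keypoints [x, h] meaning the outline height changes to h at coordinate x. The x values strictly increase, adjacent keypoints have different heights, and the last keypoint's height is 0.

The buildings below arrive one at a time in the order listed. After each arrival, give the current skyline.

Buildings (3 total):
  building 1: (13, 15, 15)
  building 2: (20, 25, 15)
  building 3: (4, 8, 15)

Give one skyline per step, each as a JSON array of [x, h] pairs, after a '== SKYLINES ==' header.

== SKYLINES ==
[[13,15],[15,0]]
[[13,15],[15,0],[20,15],[25,0]]
[[4,15],[8,0],[13,15],[15,0],[20,15],[25,0]]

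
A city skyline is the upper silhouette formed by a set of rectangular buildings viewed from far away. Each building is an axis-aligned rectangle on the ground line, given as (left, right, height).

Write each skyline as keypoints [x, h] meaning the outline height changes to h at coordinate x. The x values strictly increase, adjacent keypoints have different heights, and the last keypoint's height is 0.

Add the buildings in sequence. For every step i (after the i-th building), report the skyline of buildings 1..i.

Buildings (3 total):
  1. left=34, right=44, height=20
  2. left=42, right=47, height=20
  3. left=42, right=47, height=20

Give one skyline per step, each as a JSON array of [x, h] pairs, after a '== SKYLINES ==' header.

== SKYLINES ==
[[34,20],[44,0]]
[[34,20],[47,0]]
[[34,20],[47,0]]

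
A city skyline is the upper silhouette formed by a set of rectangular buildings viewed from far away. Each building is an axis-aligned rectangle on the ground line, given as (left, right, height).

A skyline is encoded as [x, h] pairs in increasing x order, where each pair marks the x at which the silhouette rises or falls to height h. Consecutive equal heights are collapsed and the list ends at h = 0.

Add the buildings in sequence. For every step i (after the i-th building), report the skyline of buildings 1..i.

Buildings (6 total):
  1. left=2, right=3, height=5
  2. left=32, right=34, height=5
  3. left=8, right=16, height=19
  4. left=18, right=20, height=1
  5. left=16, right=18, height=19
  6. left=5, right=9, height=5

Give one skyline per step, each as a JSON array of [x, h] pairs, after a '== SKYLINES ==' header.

== SKYLINES ==
[[2,5],[3,0]]
[[2,5],[3,0],[32,5],[34,0]]
[[2,5],[3,0],[8,19],[16,0],[32,5],[34,0]]
[[2,5],[3,0],[8,19],[16,0],[18,1],[20,0],[32,5],[34,0]]
[[2,5],[3,0],[8,19],[18,1],[20,0],[32,5],[34,0]]
[[2,5],[3,0],[5,5],[8,19],[18,1],[20,0],[32,5],[34,0]]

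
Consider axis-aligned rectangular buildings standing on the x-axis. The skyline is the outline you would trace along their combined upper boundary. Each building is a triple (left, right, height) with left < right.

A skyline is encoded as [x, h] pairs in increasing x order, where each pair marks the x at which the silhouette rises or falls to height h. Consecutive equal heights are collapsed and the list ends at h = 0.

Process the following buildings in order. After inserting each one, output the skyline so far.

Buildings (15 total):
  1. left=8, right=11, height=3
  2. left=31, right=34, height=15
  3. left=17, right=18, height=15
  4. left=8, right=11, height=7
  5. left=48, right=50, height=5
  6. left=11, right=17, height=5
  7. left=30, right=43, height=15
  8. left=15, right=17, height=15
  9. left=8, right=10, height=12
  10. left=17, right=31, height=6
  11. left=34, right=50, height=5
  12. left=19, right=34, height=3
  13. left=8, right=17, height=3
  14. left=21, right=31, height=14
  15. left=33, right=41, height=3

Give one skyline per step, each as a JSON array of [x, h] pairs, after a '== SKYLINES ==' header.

== SKYLINES ==
[[8,3],[11,0]]
[[8,3],[11,0],[31,15],[34,0]]
[[8,3],[11,0],[17,15],[18,0],[31,15],[34,0]]
[[8,7],[11,0],[17,15],[18,0],[31,15],[34,0]]
[[8,7],[11,0],[17,15],[18,0],[31,15],[34,0],[48,5],[50,0]]
[[8,7],[11,5],[17,15],[18,0],[31,15],[34,0],[48,5],[50,0]]
[[8,7],[11,5],[17,15],[18,0],[30,15],[43,0],[48,5],[50,0]]
[[8,7],[11,5],[15,15],[18,0],[30,15],[43,0],[48,5],[50,0]]
[[8,12],[10,7],[11,5],[15,15],[18,0],[30,15],[43,0],[48,5],[50,0]]
[[8,12],[10,7],[11,5],[15,15],[18,6],[30,15],[43,0],[48,5],[50,0]]
[[8,12],[10,7],[11,5],[15,15],[18,6],[30,15],[43,5],[50,0]]
[[8,12],[10,7],[11,5],[15,15],[18,6],[30,15],[43,5],[50,0]]
[[8,12],[10,7],[11,5],[15,15],[18,6],[30,15],[43,5],[50,0]]
[[8,12],[10,7],[11,5],[15,15],[18,6],[21,14],[30,15],[43,5],[50,0]]
[[8,12],[10,7],[11,5],[15,15],[18,6],[21,14],[30,15],[43,5],[50,0]]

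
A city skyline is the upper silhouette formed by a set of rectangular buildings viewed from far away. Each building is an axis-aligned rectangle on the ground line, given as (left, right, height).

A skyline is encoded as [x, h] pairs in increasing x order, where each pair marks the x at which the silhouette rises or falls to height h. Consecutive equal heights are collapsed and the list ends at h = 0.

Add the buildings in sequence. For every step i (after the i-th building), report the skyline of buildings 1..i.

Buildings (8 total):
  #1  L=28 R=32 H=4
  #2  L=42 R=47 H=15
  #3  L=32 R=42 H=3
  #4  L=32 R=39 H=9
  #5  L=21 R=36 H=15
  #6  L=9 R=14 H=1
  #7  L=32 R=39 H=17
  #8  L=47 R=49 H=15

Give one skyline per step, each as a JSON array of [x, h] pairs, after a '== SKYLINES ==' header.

== SKYLINES ==
[[28,4],[32,0]]
[[28,4],[32,0],[42,15],[47,0]]
[[28,4],[32,3],[42,15],[47,0]]
[[28,4],[32,9],[39,3],[42,15],[47,0]]
[[21,15],[36,9],[39,3],[42,15],[47,0]]
[[9,1],[14,0],[21,15],[36,9],[39,3],[42,15],[47,0]]
[[9,1],[14,0],[21,15],[32,17],[39,3],[42,15],[47,0]]
[[9,1],[14,0],[21,15],[32,17],[39,3],[42,15],[49,0]]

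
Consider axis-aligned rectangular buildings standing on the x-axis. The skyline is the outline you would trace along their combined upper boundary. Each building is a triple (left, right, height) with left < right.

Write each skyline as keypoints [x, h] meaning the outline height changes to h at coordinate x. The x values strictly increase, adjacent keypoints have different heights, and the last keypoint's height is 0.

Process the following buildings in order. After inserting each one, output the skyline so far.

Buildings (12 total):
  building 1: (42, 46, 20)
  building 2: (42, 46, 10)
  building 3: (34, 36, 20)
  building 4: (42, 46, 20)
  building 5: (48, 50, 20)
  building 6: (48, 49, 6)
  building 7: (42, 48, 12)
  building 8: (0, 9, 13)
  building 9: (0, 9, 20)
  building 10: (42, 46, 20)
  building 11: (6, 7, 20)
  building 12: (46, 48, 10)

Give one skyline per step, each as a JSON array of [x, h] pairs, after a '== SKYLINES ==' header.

== SKYLINES ==
[[42,20],[46,0]]
[[42,20],[46,0]]
[[34,20],[36,0],[42,20],[46,0]]
[[34,20],[36,0],[42,20],[46,0]]
[[34,20],[36,0],[42,20],[46,0],[48,20],[50,0]]
[[34,20],[36,0],[42,20],[46,0],[48,20],[50,0]]
[[34,20],[36,0],[42,20],[46,12],[48,20],[50,0]]
[[0,13],[9,0],[34,20],[36,0],[42,20],[46,12],[48,20],[50,0]]
[[0,20],[9,0],[34,20],[36,0],[42,20],[46,12],[48,20],[50,0]]
[[0,20],[9,0],[34,20],[36,0],[42,20],[46,12],[48,20],[50,0]]
[[0,20],[9,0],[34,20],[36,0],[42,20],[46,12],[48,20],[50,0]]
[[0,20],[9,0],[34,20],[36,0],[42,20],[46,12],[48,20],[50,0]]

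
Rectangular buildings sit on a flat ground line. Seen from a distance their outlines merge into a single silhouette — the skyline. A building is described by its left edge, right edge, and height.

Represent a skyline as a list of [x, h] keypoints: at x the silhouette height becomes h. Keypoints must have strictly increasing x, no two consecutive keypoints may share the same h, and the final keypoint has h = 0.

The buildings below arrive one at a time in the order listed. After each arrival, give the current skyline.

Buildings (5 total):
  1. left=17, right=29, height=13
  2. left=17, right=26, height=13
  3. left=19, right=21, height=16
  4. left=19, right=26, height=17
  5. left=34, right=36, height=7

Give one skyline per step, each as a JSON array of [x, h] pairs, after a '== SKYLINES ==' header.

== SKYLINES ==
[[17,13],[29,0]]
[[17,13],[29,0]]
[[17,13],[19,16],[21,13],[29,0]]
[[17,13],[19,17],[26,13],[29,0]]
[[17,13],[19,17],[26,13],[29,0],[34,7],[36,0]]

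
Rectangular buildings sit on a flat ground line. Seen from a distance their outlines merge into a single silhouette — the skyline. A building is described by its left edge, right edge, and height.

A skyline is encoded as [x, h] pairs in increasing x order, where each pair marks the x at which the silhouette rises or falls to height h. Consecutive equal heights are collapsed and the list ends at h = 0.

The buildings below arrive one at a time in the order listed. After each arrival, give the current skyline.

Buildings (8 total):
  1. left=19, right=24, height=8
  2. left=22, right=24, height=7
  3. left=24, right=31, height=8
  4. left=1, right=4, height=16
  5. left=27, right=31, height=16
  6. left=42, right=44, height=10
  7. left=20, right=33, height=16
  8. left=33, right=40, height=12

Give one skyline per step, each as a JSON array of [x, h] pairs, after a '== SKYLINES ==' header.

== SKYLINES ==
[[19,8],[24,0]]
[[19,8],[24,0]]
[[19,8],[31,0]]
[[1,16],[4,0],[19,8],[31,0]]
[[1,16],[4,0],[19,8],[27,16],[31,0]]
[[1,16],[4,0],[19,8],[27,16],[31,0],[42,10],[44,0]]
[[1,16],[4,0],[19,8],[20,16],[33,0],[42,10],[44,0]]
[[1,16],[4,0],[19,8],[20,16],[33,12],[40,0],[42,10],[44,0]]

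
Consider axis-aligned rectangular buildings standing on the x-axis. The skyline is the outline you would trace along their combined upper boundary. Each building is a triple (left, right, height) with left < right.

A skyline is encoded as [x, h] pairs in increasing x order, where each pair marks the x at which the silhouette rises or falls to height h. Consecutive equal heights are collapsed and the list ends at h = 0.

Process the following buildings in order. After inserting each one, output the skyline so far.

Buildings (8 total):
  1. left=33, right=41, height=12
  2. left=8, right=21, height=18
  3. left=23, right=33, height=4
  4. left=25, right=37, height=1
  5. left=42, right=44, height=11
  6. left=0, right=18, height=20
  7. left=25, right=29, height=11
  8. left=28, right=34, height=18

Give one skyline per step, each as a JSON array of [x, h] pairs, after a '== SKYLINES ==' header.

== SKYLINES ==
[[33,12],[41,0]]
[[8,18],[21,0],[33,12],[41,0]]
[[8,18],[21,0],[23,4],[33,12],[41,0]]
[[8,18],[21,0],[23,4],[33,12],[41,0]]
[[8,18],[21,0],[23,4],[33,12],[41,0],[42,11],[44,0]]
[[0,20],[18,18],[21,0],[23,4],[33,12],[41,0],[42,11],[44,0]]
[[0,20],[18,18],[21,0],[23,4],[25,11],[29,4],[33,12],[41,0],[42,11],[44,0]]
[[0,20],[18,18],[21,0],[23,4],[25,11],[28,18],[34,12],[41,0],[42,11],[44,0]]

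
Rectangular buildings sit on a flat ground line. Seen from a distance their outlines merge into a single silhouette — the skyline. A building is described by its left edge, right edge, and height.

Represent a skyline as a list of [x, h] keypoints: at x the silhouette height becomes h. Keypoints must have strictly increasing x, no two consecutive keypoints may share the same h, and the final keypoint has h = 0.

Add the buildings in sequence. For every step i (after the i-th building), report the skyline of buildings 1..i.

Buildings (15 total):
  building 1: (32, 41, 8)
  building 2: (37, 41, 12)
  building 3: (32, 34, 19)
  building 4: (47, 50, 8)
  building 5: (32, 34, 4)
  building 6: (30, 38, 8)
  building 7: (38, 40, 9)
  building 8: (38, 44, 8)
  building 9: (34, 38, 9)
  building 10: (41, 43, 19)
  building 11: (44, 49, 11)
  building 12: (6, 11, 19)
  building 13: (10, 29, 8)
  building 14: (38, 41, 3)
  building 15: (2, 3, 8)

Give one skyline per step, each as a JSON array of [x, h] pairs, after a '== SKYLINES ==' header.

== SKYLINES ==
[[32,8],[41,0]]
[[32,8],[37,12],[41,0]]
[[32,19],[34,8],[37,12],[41,0]]
[[32,19],[34,8],[37,12],[41,0],[47,8],[50,0]]
[[32,19],[34,8],[37,12],[41,0],[47,8],[50,0]]
[[30,8],[32,19],[34,8],[37,12],[41,0],[47,8],[50,0]]
[[30,8],[32,19],[34,8],[37,12],[41,0],[47,8],[50,0]]
[[30,8],[32,19],[34,8],[37,12],[41,8],[44,0],[47,8],[50,0]]
[[30,8],[32,19],[34,9],[37,12],[41,8],[44,0],[47,8],[50,0]]
[[30,8],[32,19],[34,9],[37,12],[41,19],[43,8],[44,0],[47,8],[50,0]]
[[30,8],[32,19],[34,9],[37,12],[41,19],[43,8],[44,11],[49,8],[50,0]]
[[6,19],[11,0],[30,8],[32,19],[34,9],[37,12],[41,19],[43,8],[44,11],[49,8],[50,0]]
[[6,19],[11,8],[29,0],[30,8],[32,19],[34,9],[37,12],[41,19],[43,8],[44,11],[49,8],[50,0]]
[[6,19],[11,8],[29,0],[30,8],[32,19],[34,9],[37,12],[41,19],[43,8],[44,11],[49,8],[50,0]]
[[2,8],[3,0],[6,19],[11,8],[29,0],[30,8],[32,19],[34,9],[37,12],[41,19],[43,8],[44,11],[49,8],[50,0]]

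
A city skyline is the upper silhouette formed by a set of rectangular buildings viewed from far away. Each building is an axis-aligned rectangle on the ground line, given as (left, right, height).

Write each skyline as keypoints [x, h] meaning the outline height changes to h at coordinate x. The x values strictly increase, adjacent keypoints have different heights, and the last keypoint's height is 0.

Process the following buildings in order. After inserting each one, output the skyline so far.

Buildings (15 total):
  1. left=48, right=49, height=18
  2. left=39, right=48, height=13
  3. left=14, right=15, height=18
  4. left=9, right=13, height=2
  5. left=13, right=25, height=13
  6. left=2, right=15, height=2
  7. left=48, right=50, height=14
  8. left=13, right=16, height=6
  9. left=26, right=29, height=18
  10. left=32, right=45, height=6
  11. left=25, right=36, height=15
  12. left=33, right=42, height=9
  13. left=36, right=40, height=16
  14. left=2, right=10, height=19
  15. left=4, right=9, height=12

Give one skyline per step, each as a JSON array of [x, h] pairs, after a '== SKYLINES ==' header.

== SKYLINES ==
[[48,18],[49,0]]
[[39,13],[48,18],[49,0]]
[[14,18],[15,0],[39,13],[48,18],[49,0]]
[[9,2],[13,0],[14,18],[15,0],[39,13],[48,18],[49,0]]
[[9,2],[13,13],[14,18],[15,13],[25,0],[39,13],[48,18],[49,0]]
[[2,2],[13,13],[14,18],[15,13],[25,0],[39,13],[48,18],[49,0]]
[[2,2],[13,13],[14,18],[15,13],[25,0],[39,13],[48,18],[49,14],[50,0]]
[[2,2],[13,13],[14,18],[15,13],[25,0],[39,13],[48,18],[49,14],[50,0]]
[[2,2],[13,13],[14,18],[15,13],[25,0],[26,18],[29,0],[39,13],[48,18],[49,14],[50,0]]
[[2,2],[13,13],[14,18],[15,13],[25,0],[26,18],[29,0],[32,6],[39,13],[48,18],[49,14],[50,0]]
[[2,2],[13,13],[14,18],[15,13],[25,15],[26,18],[29,15],[36,6],[39,13],[48,18],[49,14],[50,0]]
[[2,2],[13,13],[14,18],[15,13],[25,15],[26,18],[29,15],[36,9],[39,13],[48,18],[49,14],[50,0]]
[[2,2],[13,13],[14,18],[15,13],[25,15],[26,18],[29,15],[36,16],[40,13],[48,18],[49,14],[50,0]]
[[2,19],[10,2],[13,13],[14,18],[15,13],[25,15],[26,18],[29,15],[36,16],[40,13],[48,18],[49,14],[50,0]]
[[2,19],[10,2],[13,13],[14,18],[15,13],[25,15],[26,18],[29,15],[36,16],[40,13],[48,18],[49,14],[50,0]]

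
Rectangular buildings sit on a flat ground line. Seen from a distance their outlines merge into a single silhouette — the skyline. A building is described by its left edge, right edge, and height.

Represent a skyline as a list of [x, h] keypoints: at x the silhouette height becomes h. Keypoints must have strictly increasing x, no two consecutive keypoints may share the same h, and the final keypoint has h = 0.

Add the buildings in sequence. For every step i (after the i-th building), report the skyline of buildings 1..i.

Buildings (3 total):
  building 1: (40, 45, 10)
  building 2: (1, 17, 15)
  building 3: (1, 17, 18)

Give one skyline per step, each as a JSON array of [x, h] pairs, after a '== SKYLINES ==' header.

== SKYLINES ==
[[40,10],[45,0]]
[[1,15],[17,0],[40,10],[45,0]]
[[1,18],[17,0],[40,10],[45,0]]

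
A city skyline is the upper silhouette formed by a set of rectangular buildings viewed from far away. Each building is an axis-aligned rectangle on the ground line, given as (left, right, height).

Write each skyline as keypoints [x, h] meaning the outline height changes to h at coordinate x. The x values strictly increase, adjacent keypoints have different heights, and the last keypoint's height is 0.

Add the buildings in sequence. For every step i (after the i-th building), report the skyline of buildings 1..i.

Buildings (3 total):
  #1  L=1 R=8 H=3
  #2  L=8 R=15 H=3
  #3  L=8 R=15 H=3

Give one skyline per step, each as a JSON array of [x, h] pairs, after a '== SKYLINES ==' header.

== SKYLINES ==
[[1,3],[8,0]]
[[1,3],[15,0]]
[[1,3],[15,0]]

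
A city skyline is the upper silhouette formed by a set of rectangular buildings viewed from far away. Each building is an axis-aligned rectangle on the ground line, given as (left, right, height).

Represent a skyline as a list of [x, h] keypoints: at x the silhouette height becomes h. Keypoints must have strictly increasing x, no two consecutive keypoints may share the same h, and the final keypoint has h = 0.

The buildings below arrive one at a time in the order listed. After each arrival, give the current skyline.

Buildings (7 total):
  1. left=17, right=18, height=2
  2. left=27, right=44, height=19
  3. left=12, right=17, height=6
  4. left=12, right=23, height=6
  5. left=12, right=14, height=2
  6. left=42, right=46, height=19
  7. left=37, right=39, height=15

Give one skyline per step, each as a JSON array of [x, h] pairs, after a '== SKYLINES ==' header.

== SKYLINES ==
[[17,2],[18,0]]
[[17,2],[18,0],[27,19],[44,0]]
[[12,6],[17,2],[18,0],[27,19],[44,0]]
[[12,6],[23,0],[27,19],[44,0]]
[[12,6],[23,0],[27,19],[44,0]]
[[12,6],[23,0],[27,19],[46,0]]
[[12,6],[23,0],[27,19],[46,0]]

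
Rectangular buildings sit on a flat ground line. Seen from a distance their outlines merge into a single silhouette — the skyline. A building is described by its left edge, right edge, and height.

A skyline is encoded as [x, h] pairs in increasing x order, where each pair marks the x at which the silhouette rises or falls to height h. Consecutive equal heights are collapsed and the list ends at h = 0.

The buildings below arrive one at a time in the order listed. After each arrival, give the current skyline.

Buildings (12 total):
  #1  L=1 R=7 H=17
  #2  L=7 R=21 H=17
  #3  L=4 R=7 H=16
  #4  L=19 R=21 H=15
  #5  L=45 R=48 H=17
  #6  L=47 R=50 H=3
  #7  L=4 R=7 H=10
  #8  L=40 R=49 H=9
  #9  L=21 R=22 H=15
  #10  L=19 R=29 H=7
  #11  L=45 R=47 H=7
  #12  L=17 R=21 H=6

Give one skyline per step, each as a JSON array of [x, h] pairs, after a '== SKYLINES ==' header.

== SKYLINES ==
[[1,17],[7,0]]
[[1,17],[21,0]]
[[1,17],[21,0]]
[[1,17],[21,0]]
[[1,17],[21,0],[45,17],[48,0]]
[[1,17],[21,0],[45,17],[48,3],[50,0]]
[[1,17],[21,0],[45,17],[48,3],[50,0]]
[[1,17],[21,0],[40,9],[45,17],[48,9],[49,3],[50,0]]
[[1,17],[21,15],[22,0],[40,9],[45,17],[48,9],[49,3],[50,0]]
[[1,17],[21,15],[22,7],[29,0],[40,9],[45,17],[48,9],[49,3],[50,0]]
[[1,17],[21,15],[22,7],[29,0],[40,9],[45,17],[48,9],[49,3],[50,0]]
[[1,17],[21,15],[22,7],[29,0],[40,9],[45,17],[48,9],[49,3],[50,0]]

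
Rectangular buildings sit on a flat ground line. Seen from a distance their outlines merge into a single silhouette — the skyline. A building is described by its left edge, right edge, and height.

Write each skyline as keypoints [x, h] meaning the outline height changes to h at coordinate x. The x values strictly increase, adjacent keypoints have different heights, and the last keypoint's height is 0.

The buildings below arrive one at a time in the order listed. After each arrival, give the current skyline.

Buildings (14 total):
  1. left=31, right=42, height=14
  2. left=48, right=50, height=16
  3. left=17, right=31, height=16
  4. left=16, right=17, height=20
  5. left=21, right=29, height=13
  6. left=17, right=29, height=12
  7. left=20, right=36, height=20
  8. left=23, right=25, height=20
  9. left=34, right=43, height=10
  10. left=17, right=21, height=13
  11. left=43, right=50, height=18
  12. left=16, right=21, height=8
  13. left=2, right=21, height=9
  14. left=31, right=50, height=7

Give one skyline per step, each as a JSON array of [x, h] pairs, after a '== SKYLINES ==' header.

== SKYLINES ==
[[31,14],[42,0]]
[[31,14],[42,0],[48,16],[50,0]]
[[17,16],[31,14],[42,0],[48,16],[50,0]]
[[16,20],[17,16],[31,14],[42,0],[48,16],[50,0]]
[[16,20],[17,16],[31,14],[42,0],[48,16],[50,0]]
[[16,20],[17,16],[31,14],[42,0],[48,16],[50,0]]
[[16,20],[17,16],[20,20],[36,14],[42,0],[48,16],[50,0]]
[[16,20],[17,16],[20,20],[36,14],[42,0],[48,16],[50,0]]
[[16,20],[17,16],[20,20],[36,14],[42,10],[43,0],[48,16],[50,0]]
[[16,20],[17,16],[20,20],[36,14],[42,10],[43,0],[48,16],[50,0]]
[[16,20],[17,16],[20,20],[36,14],[42,10],[43,18],[50,0]]
[[16,20],[17,16],[20,20],[36,14],[42,10],[43,18],[50,0]]
[[2,9],[16,20],[17,16],[20,20],[36,14],[42,10],[43,18],[50,0]]
[[2,9],[16,20],[17,16],[20,20],[36,14],[42,10],[43,18],[50,0]]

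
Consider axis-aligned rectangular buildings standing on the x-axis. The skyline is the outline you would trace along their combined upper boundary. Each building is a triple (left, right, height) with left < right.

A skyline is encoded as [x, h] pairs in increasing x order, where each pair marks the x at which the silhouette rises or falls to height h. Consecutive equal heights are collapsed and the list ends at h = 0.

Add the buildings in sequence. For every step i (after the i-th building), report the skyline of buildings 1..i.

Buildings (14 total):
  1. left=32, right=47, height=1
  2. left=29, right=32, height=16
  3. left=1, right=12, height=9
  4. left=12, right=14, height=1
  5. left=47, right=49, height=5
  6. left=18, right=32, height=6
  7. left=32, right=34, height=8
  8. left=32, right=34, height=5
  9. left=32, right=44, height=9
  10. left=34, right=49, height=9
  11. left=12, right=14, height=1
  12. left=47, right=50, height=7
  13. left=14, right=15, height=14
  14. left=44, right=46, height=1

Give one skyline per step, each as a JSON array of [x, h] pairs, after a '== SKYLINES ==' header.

== SKYLINES ==
[[32,1],[47,0]]
[[29,16],[32,1],[47,0]]
[[1,9],[12,0],[29,16],[32,1],[47,0]]
[[1,9],[12,1],[14,0],[29,16],[32,1],[47,0]]
[[1,9],[12,1],[14,0],[29,16],[32,1],[47,5],[49,0]]
[[1,9],[12,1],[14,0],[18,6],[29,16],[32,1],[47,5],[49,0]]
[[1,9],[12,1],[14,0],[18,6],[29,16],[32,8],[34,1],[47,5],[49,0]]
[[1,9],[12,1],[14,0],[18,6],[29,16],[32,8],[34,1],[47,5],[49,0]]
[[1,9],[12,1],[14,0],[18,6],[29,16],[32,9],[44,1],[47,5],[49,0]]
[[1,9],[12,1],[14,0],[18,6],[29,16],[32,9],[49,0]]
[[1,9],[12,1],[14,0],[18,6],[29,16],[32,9],[49,0]]
[[1,9],[12,1],[14,0],[18,6],[29,16],[32,9],[49,7],[50,0]]
[[1,9],[12,1],[14,14],[15,0],[18,6],[29,16],[32,9],[49,7],[50,0]]
[[1,9],[12,1],[14,14],[15,0],[18,6],[29,16],[32,9],[49,7],[50,0]]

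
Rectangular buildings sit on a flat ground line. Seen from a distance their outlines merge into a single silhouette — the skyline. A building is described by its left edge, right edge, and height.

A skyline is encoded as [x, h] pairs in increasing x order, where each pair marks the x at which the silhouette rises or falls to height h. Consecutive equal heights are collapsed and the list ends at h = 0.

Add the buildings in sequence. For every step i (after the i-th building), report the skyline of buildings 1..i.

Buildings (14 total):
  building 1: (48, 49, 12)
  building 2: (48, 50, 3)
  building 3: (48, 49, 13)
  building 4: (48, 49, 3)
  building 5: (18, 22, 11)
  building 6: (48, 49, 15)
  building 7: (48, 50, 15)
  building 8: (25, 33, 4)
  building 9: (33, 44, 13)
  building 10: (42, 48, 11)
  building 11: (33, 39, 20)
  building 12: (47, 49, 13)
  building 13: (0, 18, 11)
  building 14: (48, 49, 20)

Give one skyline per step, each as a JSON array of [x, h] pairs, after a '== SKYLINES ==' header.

== SKYLINES ==
[[48,12],[49,0]]
[[48,12],[49,3],[50,0]]
[[48,13],[49,3],[50,0]]
[[48,13],[49,3],[50,0]]
[[18,11],[22,0],[48,13],[49,3],[50,0]]
[[18,11],[22,0],[48,15],[49,3],[50,0]]
[[18,11],[22,0],[48,15],[50,0]]
[[18,11],[22,0],[25,4],[33,0],[48,15],[50,0]]
[[18,11],[22,0],[25,4],[33,13],[44,0],[48,15],[50,0]]
[[18,11],[22,0],[25,4],[33,13],[44,11],[48,15],[50,0]]
[[18,11],[22,0],[25,4],[33,20],[39,13],[44,11],[48,15],[50,0]]
[[18,11],[22,0],[25,4],[33,20],[39,13],[44,11],[47,13],[48,15],[50,0]]
[[0,11],[22,0],[25,4],[33,20],[39,13],[44,11],[47,13],[48,15],[50,0]]
[[0,11],[22,0],[25,4],[33,20],[39,13],[44,11],[47,13],[48,20],[49,15],[50,0]]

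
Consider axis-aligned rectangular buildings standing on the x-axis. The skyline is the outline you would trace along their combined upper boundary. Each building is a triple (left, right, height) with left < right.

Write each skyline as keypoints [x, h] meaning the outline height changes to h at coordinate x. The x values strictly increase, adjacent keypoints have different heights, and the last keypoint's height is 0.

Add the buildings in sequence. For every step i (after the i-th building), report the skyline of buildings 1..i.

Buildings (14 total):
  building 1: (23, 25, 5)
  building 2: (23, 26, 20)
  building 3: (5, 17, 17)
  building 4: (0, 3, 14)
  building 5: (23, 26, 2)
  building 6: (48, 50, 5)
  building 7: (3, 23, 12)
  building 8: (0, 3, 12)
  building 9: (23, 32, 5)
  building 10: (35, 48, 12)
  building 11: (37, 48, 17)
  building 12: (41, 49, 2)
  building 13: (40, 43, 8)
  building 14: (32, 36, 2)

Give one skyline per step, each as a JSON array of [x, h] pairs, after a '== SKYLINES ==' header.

== SKYLINES ==
[[23,5],[25,0]]
[[23,20],[26,0]]
[[5,17],[17,0],[23,20],[26,0]]
[[0,14],[3,0],[5,17],[17,0],[23,20],[26,0]]
[[0,14],[3,0],[5,17],[17,0],[23,20],[26,0]]
[[0,14],[3,0],[5,17],[17,0],[23,20],[26,0],[48,5],[50,0]]
[[0,14],[3,12],[5,17],[17,12],[23,20],[26,0],[48,5],[50,0]]
[[0,14],[3,12],[5,17],[17,12],[23,20],[26,0],[48,5],[50,0]]
[[0,14],[3,12],[5,17],[17,12],[23,20],[26,5],[32,0],[48,5],[50,0]]
[[0,14],[3,12],[5,17],[17,12],[23,20],[26,5],[32,0],[35,12],[48,5],[50,0]]
[[0,14],[3,12],[5,17],[17,12],[23,20],[26,5],[32,0],[35,12],[37,17],[48,5],[50,0]]
[[0,14],[3,12],[5,17],[17,12],[23,20],[26,5],[32,0],[35,12],[37,17],[48,5],[50,0]]
[[0,14],[3,12],[5,17],[17,12],[23,20],[26,5],[32,0],[35,12],[37,17],[48,5],[50,0]]
[[0,14],[3,12],[5,17],[17,12],[23,20],[26,5],[32,2],[35,12],[37,17],[48,5],[50,0]]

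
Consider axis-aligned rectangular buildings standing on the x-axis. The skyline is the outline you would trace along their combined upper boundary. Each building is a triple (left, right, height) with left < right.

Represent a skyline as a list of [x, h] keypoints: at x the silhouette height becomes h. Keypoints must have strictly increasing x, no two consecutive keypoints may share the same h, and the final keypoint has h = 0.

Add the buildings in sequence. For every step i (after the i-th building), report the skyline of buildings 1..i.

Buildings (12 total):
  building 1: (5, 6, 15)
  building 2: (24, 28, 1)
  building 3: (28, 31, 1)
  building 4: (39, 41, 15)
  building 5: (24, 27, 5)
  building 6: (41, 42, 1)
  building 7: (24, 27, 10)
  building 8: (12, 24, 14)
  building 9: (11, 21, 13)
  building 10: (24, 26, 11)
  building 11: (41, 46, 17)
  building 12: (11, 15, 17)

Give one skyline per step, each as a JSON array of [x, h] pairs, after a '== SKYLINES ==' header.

== SKYLINES ==
[[5,15],[6,0]]
[[5,15],[6,0],[24,1],[28,0]]
[[5,15],[6,0],[24,1],[31,0]]
[[5,15],[6,0],[24,1],[31,0],[39,15],[41,0]]
[[5,15],[6,0],[24,5],[27,1],[31,0],[39,15],[41,0]]
[[5,15],[6,0],[24,5],[27,1],[31,0],[39,15],[41,1],[42,0]]
[[5,15],[6,0],[24,10],[27,1],[31,0],[39,15],[41,1],[42,0]]
[[5,15],[6,0],[12,14],[24,10],[27,1],[31,0],[39,15],[41,1],[42,0]]
[[5,15],[6,0],[11,13],[12,14],[24,10],[27,1],[31,0],[39,15],[41,1],[42,0]]
[[5,15],[6,0],[11,13],[12,14],[24,11],[26,10],[27,1],[31,0],[39,15],[41,1],[42,0]]
[[5,15],[6,0],[11,13],[12,14],[24,11],[26,10],[27,1],[31,0],[39,15],[41,17],[46,0]]
[[5,15],[6,0],[11,17],[15,14],[24,11],[26,10],[27,1],[31,0],[39,15],[41,17],[46,0]]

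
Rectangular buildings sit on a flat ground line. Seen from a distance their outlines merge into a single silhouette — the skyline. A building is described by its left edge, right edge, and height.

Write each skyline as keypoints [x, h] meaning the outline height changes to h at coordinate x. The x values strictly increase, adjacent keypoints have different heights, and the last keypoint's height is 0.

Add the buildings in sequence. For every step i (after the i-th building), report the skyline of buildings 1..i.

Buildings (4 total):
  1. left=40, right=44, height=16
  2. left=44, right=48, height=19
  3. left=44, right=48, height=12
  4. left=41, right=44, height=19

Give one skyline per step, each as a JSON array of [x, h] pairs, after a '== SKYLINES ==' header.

== SKYLINES ==
[[40,16],[44,0]]
[[40,16],[44,19],[48,0]]
[[40,16],[44,19],[48,0]]
[[40,16],[41,19],[48,0]]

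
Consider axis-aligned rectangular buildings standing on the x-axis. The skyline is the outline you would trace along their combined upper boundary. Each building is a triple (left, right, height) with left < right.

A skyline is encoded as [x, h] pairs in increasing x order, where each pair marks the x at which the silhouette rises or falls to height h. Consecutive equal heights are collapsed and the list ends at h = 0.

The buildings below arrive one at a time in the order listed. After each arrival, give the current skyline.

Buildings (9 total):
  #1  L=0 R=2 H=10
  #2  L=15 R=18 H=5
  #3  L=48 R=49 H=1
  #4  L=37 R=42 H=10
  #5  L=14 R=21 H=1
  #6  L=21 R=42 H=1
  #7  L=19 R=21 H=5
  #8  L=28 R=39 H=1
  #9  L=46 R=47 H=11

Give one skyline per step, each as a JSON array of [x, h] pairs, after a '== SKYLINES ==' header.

== SKYLINES ==
[[0,10],[2,0]]
[[0,10],[2,0],[15,5],[18,0]]
[[0,10],[2,0],[15,5],[18,0],[48,1],[49,0]]
[[0,10],[2,0],[15,5],[18,0],[37,10],[42,0],[48,1],[49,0]]
[[0,10],[2,0],[14,1],[15,5],[18,1],[21,0],[37,10],[42,0],[48,1],[49,0]]
[[0,10],[2,0],[14,1],[15,5],[18,1],[37,10],[42,0],[48,1],[49,0]]
[[0,10],[2,0],[14,1],[15,5],[18,1],[19,5],[21,1],[37,10],[42,0],[48,1],[49,0]]
[[0,10],[2,0],[14,1],[15,5],[18,1],[19,5],[21,1],[37,10],[42,0],[48,1],[49,0]]
[[0,10],[2,0],[14,1],[15,5],[18,1],[19,5],[21,1],[37,10],[42,0],[46,11],[47,0],[48,1],[49,0]]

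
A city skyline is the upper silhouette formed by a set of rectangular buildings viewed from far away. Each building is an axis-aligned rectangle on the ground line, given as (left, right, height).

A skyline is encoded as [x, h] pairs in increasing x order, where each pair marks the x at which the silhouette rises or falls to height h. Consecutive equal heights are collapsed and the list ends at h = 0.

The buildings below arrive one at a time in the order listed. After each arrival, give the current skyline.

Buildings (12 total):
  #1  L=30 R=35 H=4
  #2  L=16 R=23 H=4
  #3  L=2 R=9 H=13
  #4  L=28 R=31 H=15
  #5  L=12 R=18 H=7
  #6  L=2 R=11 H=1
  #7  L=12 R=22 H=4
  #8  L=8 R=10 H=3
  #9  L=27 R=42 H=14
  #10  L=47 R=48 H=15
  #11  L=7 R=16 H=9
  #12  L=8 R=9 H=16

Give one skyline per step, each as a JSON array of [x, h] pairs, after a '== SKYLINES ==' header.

== SKYLINES ==
[[30,4],[35,0]]
[[16,4],[23,0],[30,4],[35,0]]
[[2,13],[9,0],[16,4],[23,0],[30,4],[35,0]]
[[2,13],[9,0],[16,4],[23,0],[28,15],[31,4],[35,0]]
[[2,13],[9,0],[12,7],[18,4],[23,0],[28,15],[31,4],[35,0]]
[[2,13],[9,1],[11,0],[12,7],[18,4],[23,0],[28,15],[31,4],[35,0]]
[[2,13],[9,1],[11,0],[12,7],[18,4],[23,0],[28,15],[31,4],[35,0]]
[[2,13],[9,3],[10,1],[11,0],[12,7],[18,4],[23,0],[28,15],[31,4],[35,0]]
[[2,13],[9,3],[10,1],[11,0],[12,7],[18,4],[23,0],[27,14],[28,15],[31,14],[42,0]]
[[2,13],[9,3],[10,1],[11,0],[12,7],[18,4],[23,0],[27,14],[28,15],[31,14],[42,0],[47,15],[48,0]]
[[2,13],[9,9],[16,7],[18,4],[23,0],[27,14],[28,15],[31,14],[42,0],[47,15],[48,0]]
[[2,13],[8,16],[9,9],[16,7],[18,4],[23,0],[27,14],[28,15],[31,14],[42,0],[47,15],[48,0]]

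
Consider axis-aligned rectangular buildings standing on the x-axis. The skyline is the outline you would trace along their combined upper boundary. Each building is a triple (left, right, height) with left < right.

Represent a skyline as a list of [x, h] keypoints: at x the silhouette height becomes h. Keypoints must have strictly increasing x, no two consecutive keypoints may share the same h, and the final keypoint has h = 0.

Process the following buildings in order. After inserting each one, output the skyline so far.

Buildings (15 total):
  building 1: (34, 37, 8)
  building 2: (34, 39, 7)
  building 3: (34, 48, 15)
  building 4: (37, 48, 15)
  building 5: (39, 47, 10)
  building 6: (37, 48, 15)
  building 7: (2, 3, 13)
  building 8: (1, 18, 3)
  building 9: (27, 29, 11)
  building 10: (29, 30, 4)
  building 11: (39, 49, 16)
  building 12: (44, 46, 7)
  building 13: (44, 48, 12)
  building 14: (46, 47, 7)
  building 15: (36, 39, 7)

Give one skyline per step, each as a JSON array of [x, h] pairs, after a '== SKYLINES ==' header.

== SKYLINES ==
[[34,8],[37,0]]
[[34,8],[37,7],[39,0]]
[[34,15],[48,0]]
[[34,15],[48,0]]
[[34,15],[48,0]]
[[34,15],[48,0]]
[[2,13],[3,0],[34,15],[48,0]]
[[1,3],[2,13],[3,3],[18,0],[34,15],[48,0]]
[[1,3],[2,13],[3,3],[18,0],[27,11],[29,0],[34,15],[48,0]]
[[1,3],[2,13],[3,3],[18,0],[27,11],[29,4],[30,0],[34,15],[48,0]]
[[1,3],[2,13],[3,3],[18,0],[27,11],[29,4],[30,0],[34,15],[39,16],[49,0]]
[[1,3],[2,13],[3,3],[18,0],[27,11],[29,4],[30,0],[34,15],[39,16],[49,0]]
[[1,3],[2,13],[3,3],[18,0],[27,11],[29,4],[30,0],[34,15],[39,16],[49,0]]
[[1,3],[2,13],[3,3],[18,0],[27,11],[29,4],[30,0],[34,15],[39,16],[49,0]]
[[1,3],[2,13],[3,3],[18,0],[27,11],[29,4],[30,0],[34,15],[39,16],[49,0]]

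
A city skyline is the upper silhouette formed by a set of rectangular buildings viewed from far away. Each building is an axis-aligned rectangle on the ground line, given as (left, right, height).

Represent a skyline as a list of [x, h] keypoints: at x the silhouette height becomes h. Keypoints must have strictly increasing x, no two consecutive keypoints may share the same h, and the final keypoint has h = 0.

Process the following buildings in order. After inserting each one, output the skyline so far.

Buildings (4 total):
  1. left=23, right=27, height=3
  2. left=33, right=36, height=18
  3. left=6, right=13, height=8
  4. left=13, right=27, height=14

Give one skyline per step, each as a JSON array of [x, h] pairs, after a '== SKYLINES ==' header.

== SKYLINES ==
[[23,3],[27,0]]
[[23,3],[27,0],[33,18],[36,0]]
[[6,8],[13,0],[23,3],[27,0],[33,18],[36,0]]
[[6,8],[13,14],[27,0],[33,18],[36,0]]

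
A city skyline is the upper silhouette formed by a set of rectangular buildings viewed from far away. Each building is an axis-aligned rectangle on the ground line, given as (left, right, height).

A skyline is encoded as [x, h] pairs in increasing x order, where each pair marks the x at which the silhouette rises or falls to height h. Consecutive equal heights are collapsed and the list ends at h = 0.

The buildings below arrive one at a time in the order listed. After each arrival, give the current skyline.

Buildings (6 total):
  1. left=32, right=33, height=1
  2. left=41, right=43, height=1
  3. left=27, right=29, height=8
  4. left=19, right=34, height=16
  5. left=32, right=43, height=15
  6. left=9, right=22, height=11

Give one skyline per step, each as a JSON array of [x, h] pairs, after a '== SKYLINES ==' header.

== SKYLINES ==
[[32,1],[33,0]]
[[32,1],[33,0],[41,1],[43,0]]
[[27,8],[29,0],[32,1],[33,0],[41,1],[43,0]]
[[19,16],[34,0],[41,1],[43,0]]
[[19,16],[34,15],[43,0]]
[[9,11],[19,16],[34,15],[43,0]]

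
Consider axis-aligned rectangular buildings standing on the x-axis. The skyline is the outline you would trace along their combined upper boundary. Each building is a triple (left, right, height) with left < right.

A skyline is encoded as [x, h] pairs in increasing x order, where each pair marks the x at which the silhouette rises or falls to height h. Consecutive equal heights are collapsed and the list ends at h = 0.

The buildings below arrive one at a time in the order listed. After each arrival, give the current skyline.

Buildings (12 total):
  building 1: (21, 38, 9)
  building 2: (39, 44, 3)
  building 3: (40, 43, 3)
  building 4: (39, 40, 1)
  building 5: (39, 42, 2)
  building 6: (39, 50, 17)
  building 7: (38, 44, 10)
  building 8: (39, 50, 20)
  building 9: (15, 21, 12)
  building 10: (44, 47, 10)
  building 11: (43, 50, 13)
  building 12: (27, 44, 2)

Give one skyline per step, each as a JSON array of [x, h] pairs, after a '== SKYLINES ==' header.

== SKYLINES ==
[[21,9],[38,0]]
[[21,9],[38,0],[39,3],[44,0]]
[[21,9],[38,0],[39,3],[44,0]]
[[21,9],[38,0],[39,3],[44,0]]
[[21,9],[38,0],[39,3],[44,0]]
[[21,9],[38,0],[39,17],[50,0]]
[[21,9],[38,10],[39,17],[50,0]]
[[21,9],[38,10],[39,20],[50,0]]
[[15,12],[21,9],[38,10],[39,20],[50,0]]
[[15,12],[21,9],[38,10],[39,20],[50,0]]
[[15,12],[21,9],[38,10],[39,20],[50,0]]
[[15,12],[21,9],[38,10],[39,20],[50,0]]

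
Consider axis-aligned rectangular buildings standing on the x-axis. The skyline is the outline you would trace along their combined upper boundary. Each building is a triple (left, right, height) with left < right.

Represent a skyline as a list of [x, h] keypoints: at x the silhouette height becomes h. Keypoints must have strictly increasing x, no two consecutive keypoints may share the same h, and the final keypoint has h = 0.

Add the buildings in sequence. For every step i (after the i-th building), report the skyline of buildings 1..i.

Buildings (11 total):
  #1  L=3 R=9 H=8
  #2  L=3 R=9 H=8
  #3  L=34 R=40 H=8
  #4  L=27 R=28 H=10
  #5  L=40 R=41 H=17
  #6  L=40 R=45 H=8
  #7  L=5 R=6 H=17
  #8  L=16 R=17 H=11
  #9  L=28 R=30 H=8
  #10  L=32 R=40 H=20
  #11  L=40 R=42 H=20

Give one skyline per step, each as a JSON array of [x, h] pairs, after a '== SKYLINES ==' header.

== SKYLINES ==
[[3,8],[9,0]]
[[3,8],[9,0]]
[[3,8],[9,0],[34,8],[40,0]]
[[3,8],[9,0],[27,10],[28,0],[34,8],[40,0]]
[[3,8],[9,0],[27,10],[28,0],[34,8],[40,17],[41,0]]
[[3,8],[9,0],[27,10],[28,0],[34,8],[40,17],[41,8],[45,0]]
[[3,8],[5,17],[6,8],[9,0],[27,10],[28,0],[34,8],[40,17],[41,8],[45,0]]
[[3,8],[5,17],[6,8],[9,0],[16,11],[17,0],[27,10],[28,0],[34,8],[40,17],[41,8],[45,0]]
[[3,8],[5,17],[6,8],[9,0],[16,11],[17,0],[27,10],[28,8],[30,0],[34,8],[40,17],[41,8],[45,0]]
[[3,8],[5,17],[6,8],[9,0],[16,11],[17,0],[27,10],[28,8],[30,0],[32,20],[40,17],[41,8],[45,0]]
[[3,8],[5,17],[6,8],[9,0],[16,11],[17,0],[27,10],[28,8],[30,0],[32,20],[42,8],[45,0]]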